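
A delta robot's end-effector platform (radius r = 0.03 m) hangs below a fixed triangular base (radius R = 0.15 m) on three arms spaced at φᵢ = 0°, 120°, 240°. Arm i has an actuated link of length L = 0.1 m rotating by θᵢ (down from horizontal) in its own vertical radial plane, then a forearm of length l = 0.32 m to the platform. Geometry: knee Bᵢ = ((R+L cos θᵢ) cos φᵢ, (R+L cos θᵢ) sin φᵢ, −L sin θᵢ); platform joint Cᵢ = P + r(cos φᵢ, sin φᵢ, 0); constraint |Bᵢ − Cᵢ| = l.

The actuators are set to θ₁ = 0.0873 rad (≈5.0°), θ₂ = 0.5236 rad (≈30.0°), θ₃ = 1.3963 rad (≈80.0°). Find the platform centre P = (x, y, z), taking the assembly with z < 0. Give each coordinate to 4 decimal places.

(0.0888, 0.0851, -0.2881)

S1 = (0.2196·cos0.0°, 0.2196·sin0.0°, -0.0087) = (0.2196, 0.0000, -0.0087)
arm 2 at φ=120.0°: ρ2 = 0.2066;  S2 = (-0.1033, 0.1789, -0.0500)
S3 = (0.1374·cos240.0°, 0.1374·sin240.0°, -0.0985) = (-0.0687, -0.1190, -0.0985)
|S₂|²−|S₁|² = -0.0031;  |S₃|²−|S₁|² = -0.0197
plane₁₂: -0.6458x+0.3578y+-0.0826z = -0.0031
det = 0.3600;  x = 0.0217+-0.2330z,  y = 0.0304+-0.1898z
into |P−S₁|² = l²: 1.0903z² + 0.0981z + -0.0622 = 0;  Δ = 0.2810;  z = -0.2881 or 0.1981 → z<0 root = -0.2881
x = 0.0888, y = 0.0851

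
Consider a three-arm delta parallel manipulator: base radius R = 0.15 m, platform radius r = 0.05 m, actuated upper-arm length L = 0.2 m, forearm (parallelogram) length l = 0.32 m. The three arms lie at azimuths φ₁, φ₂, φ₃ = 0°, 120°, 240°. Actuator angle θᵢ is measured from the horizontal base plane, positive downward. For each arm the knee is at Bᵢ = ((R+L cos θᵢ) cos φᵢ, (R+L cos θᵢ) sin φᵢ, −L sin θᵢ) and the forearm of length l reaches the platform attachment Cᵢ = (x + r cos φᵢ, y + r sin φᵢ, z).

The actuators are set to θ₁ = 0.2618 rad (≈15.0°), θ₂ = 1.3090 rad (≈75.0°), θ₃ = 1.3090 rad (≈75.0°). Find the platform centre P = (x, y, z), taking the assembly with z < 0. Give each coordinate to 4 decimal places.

(0.1716, 0.0000, -0.3478)

arm 1 at φ=0.0°: e+L cos θ1 = 0.2932;  S1 = (0.2932, 0.0000, -0.0518)
φ2=120.0°: virtual centre (-0.0759, 0.1314, -0.1932), radius l
arm 3 at φ=240.0°: e+L cos θ3 = 0.1518;  S3 = (-0.0759, -0.1314, -0.1932)
|S₂|²−|S₁|² = -0.0283;  |S₃|²−|S₁|² = -0.0283
[-0.7381 0.2629 -0.2828]·P = -0.0283;  [-0.7381 -0.2629 -0.2828]·P = -0.0283
Cramer: x(z) = 0.0383-0.3832z;  y(z) = 0.0000+0.0000z
quadratic in z: (1.1468)z²+(0.2989)z+(-0.0348)=0, √Δ=0.4988 → z ∈ {-0.3478, 0.0872}; z = -0.3478 (taking z<0)
x = 0.1716, y = 0.0000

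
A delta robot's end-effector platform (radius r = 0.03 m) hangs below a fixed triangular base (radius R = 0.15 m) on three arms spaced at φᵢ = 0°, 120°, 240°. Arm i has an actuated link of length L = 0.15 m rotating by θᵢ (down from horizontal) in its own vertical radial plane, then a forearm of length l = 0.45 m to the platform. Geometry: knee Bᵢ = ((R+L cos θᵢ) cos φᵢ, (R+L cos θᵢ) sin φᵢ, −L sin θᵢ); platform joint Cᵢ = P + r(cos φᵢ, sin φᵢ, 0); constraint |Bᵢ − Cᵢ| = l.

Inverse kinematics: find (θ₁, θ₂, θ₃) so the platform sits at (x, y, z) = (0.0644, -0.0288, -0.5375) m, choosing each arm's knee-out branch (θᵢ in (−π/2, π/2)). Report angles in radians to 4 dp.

arm 1 (φ=0.0°): x'=0.0644, y'=-0.0288
  e−x'=0.0556;  (l²−L²−(e−x')²−y'²−z²)/2L = -0.3761
  √(A²+B²)=0.5404;  θ1 = -1.4677+2.3406 ≈ 0.8729
rotate P by −φ2: (-0.0571, -0.0414, -0.5375)
  A=0.1771, B=-0.5375, C=(l²−L²−A²−y'²−z²)/(2L)=-0.4733
  γ=atan2(-0.5375,0.1771)=-1.2524;  ψ=arccos(-0.8364)=2.5614;  θ2=γ+ψ≈1.3090
rotate P by −φ3: (-0.0073, 0.0702, -0.5375)
  e−x'=0.1273;  (l²−L²−(e−x')²−y'²−z²)/2L = -0.4334
  γ=atan2(-0.5375,0.1273)=-1.3383;  ψ=arccos(-0.7847)=2.4730;  θ3=γ+ψ≈1.1346

θ₁ = 0.8729, θ₂ = 1.3090, θ₃ = 1.1346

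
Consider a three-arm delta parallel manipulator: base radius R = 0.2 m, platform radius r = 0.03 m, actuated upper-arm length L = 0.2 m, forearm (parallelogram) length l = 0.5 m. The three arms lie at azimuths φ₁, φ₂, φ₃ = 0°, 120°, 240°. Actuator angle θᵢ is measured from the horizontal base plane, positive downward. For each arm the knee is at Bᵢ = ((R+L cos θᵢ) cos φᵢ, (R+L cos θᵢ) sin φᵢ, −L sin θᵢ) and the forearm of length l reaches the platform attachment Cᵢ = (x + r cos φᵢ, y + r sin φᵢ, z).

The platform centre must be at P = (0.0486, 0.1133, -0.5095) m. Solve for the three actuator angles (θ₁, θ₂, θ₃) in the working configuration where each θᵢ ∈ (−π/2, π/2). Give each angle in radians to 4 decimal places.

θ₁ = 0.6111, θ₂ = 0.5236, θ₃ = 1.1347

φ1=0.0° → target in arm frame (0.0486, 0.1133)
  A=0.1214, B=-0.5095, C=(l²−L²−A²−y'²−z²)/(2L)=-0.1929
  γ=atan2(-0.5095,0.1214)=-1.3369;  ψ=arccos(-0.3683)=1.9480;  θ1=γ+ψ≈0.6111
φ2=120.0° → target in arm frame (0.0738, -0.0987)
  A=0.0962, B=-0.5095, C=(l²−L²−A²−y'²−z²)/(2L)=-0.1715
  θ2 = atan2(B,A) + arccos(C/0.5185) = 0.5236
arm 3 (φ=240.0°): x'=-0.1224, y'=-0.0146
  A cos θ + B sin θ = C:  0.2924·cos θ + -0.5095·sin θ = -0.3383
  γ=atan2(-0.5095,0.2924)=-1.0498;  ψ=arccos(-0.5758)=2.1844;  θ3=γ+ψ≈1.1347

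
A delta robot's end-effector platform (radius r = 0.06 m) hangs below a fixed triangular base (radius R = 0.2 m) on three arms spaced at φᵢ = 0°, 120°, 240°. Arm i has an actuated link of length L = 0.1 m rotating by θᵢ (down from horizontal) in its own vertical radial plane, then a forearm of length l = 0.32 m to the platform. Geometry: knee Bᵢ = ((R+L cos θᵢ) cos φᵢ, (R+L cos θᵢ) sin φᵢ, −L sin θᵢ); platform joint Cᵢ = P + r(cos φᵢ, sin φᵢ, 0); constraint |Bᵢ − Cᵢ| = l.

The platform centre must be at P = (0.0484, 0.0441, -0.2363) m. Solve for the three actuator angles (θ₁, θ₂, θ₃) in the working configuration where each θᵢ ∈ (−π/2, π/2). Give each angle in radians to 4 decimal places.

θ₁ = -0.1740, θ₂ = 0.1749, θ₃ = 0.7854

φ1=0.0° → target in arm frame (0.0484, 0.0441)
  A cos θ + B sin θ = C:  0.0916·cos θ + -0.2363·sin θ = 0.1311
  γ=atan2(-0.2363,0.0916)=-1.2010;  ψ=arccos(0.5174)=1.0269;  θ1=γ+ψ≈-0.1740
φ2=120.0° → target in arm frame (0.0140, -0.0640)
  A cos θ + B sin θ = C:  0.1260·cos θ + -0.2363·sin θ = 0.0830
  √(A²+B²)=0.2678;  θ2 = -1.0809+1.2558 ≈ 0.1749
φ3=240.0° → target in arm frame (-0.0624, 0.0199)
  A cos θ + B sin θ = C:  0.2024·cos θ + -0.2363·sin θ = -0.0240
  γ=atan2(-0.2363,0.2024)=-0.8625;  ψ=arccos(-0.0771)=1.6479;  θ3=γ+ψ≈0.7854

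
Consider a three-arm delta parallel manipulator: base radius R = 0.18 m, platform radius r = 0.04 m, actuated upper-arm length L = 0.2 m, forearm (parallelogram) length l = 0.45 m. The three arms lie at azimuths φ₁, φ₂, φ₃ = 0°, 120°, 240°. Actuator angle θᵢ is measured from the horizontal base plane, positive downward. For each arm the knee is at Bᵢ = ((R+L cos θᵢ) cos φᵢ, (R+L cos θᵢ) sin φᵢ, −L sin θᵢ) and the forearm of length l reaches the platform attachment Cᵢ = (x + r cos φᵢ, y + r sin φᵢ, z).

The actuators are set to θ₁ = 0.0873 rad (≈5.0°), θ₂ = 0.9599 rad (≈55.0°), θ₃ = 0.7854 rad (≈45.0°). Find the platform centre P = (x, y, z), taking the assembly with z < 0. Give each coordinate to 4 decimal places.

arm 1 at φ=0.0°: e+L cos θ1 = 0.3392;  O1 = (0.3392, 0.0000, -0.0174)
φ2=120.0°: virtual centre (-0.1274, 0.2206, -0.1638), radius l
arm 3 at φ=240.0°: e+L cos θ3 = 0.2814;  O3 = (-0.1407, -0.2437, -0.1414)
|O₂|²−|O₁|² = -0.0237;  |O₃|²−|O₁|² = -0.0162
plane₁₂: -0.9332x+0.4412y+-0.2928z = -0.0237
det = 0.8784;  x = 0.0213+-0.2870z,  y = -0.0087+0.0565z
sphere 1 gives Az²+Bz+C=0 with A=1.0856, B=0.2164, C=-0.1010;  B²−4AC=0.4855;  roots -0.4206, 0.2212;  negative root z = -0.4206
x = 0.1420, y = -0.0324

(0.1420, -0.0324, -0.4206)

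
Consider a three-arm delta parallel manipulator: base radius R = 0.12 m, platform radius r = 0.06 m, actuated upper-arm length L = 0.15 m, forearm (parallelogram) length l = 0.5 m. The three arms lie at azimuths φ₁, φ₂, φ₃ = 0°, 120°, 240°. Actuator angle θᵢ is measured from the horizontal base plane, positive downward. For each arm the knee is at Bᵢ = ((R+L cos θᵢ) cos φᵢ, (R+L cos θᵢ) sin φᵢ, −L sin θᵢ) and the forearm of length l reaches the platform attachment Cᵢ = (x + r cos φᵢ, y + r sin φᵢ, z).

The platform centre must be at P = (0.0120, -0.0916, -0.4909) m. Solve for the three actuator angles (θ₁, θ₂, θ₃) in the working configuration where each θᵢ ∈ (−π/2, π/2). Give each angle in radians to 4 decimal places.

θ₁ = 0.2616, θ₂ = 0.5235, θ₃ = 0.0873

arm 1 (φ=0.0°): x'=0.0120, y'=-0.0916
  A cos θ + B sin θ = C:  0.0480·cos θ + -0.4909·sin θ = -0.0806
  γ=atan2(-0.4909,0.0480)=-1.4733;  ψ=arccos(-0.1634)=1.7349;  θ1=γ+ψ≈0.2616
φ2=120.0° → target in arm frame (-0.0853, 0.0354)
  A=0.1453, B=-0.4909, C=(l²−L²−A²−y'²−z²)/(2L)=-0.1195
  γ=atan2(-0.4909,0.1453)=-1.2830;  ψ=arccos(-0.2335)=1.8064;  θ2=γ+ψ≈0.5235
rotate P by −φ3: (0.0733, 0.0562, -0.4909)
  e−x'=-0.0133;  (l²−L²−(e−x')²−y'²−z²)/2L = -0.0561
  θ3 = atan2(B,A) + arccos(C/0.4911) = 0.0873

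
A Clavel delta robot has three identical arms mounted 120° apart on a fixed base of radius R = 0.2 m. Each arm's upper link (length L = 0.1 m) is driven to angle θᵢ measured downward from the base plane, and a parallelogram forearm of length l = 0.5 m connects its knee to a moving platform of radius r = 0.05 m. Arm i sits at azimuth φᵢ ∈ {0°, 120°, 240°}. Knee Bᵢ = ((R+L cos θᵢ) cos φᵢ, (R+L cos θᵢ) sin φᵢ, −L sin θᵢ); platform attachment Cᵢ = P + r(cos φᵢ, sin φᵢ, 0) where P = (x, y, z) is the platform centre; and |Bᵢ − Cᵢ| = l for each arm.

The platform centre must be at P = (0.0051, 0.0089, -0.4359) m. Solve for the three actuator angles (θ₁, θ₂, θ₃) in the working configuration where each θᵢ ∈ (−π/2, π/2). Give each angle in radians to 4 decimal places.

θ₁ = 0.0007, θ₂ = 0.0004, θ₃ = 0.0875

arm 1 (φ=0.0°): x'=0.0051, y'=0.0089
  e−x'=0.1449;  (l²−L²−(e−x')²−y'²−z²)/2L = 0.1446
  θ1 = atan2(B,A) + arccos(C/0.4594) = 0.0007
rotate P by −φ2: (0.0052, -0.0089, -0.4359)
  e−x'=0.1448;  (l²−L²−(e−x')²−y'²−z²)/2L = 0.1447
  γ=atan2(-0.4359,0.1448)=-1.2500;  ψ=arccos(0.3149)=1.2504;  θ2=γ+ψ≈0.0004
rotate P by −φ3: (-0.0103, 0.0000, -0.4359)
  A cos θ + B sin θ = C:  0.1603·cos θ + -0.4359·sin θ = 0.1215
  √(A²+B²)=0.4644;  θ3 = -1.2185+1.3060 ≈ 0.0875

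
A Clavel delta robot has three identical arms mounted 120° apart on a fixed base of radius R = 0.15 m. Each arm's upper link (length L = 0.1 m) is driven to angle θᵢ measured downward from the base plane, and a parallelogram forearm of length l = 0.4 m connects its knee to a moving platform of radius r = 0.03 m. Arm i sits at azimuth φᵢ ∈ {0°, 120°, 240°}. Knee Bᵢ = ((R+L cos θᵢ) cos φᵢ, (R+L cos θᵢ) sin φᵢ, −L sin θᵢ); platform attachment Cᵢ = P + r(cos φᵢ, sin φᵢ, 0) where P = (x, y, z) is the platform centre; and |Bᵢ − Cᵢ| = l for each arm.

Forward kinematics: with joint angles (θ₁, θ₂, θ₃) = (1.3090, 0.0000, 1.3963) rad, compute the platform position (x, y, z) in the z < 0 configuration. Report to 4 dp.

(-0.0739, 0.1482, -0.3961)

φ1=0.0°: virtual centre (0.1459, 0.0000, -0.0966), radius l
S2 = (0.2200·cos120.0°, 0.2200·sin120.0°, 0.0000) = (-0.1100, 0.1905, 0.0000)
φ3=240.0°: virtual centre (-0.0687, -0.1190, -0.0985), radius l
|S₂|²−|S₁|² = 0.0178;  |S₃|²−|S₁|² = -0.0020
plane₁₂: -0.5118x+0.3811y+0.1932z = 0.0178
det = 0.2853;  x = -0.0121+0.1561z,  y = 0.0304+-0.2974z
sphere 1 gives Az²+Bz+C=0 with A=1.1128, B=0.1258, C=-0.1248;  B²−4AC=0.5713;  roots -0.3961, 0.2831;  negative root z = -0.3961
x = -0.0739, y = 0.1482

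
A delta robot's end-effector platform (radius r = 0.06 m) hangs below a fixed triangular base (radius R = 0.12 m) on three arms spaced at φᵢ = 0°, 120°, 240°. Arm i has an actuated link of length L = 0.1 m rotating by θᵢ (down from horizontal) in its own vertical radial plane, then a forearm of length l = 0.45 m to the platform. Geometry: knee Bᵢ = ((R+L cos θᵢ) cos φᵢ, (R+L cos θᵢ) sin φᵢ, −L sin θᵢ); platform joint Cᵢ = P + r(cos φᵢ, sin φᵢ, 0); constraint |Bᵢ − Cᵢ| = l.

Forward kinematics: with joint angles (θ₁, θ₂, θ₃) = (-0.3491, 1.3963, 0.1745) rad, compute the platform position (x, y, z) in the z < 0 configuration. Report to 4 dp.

arm 1 at φ=0.0°: ρ1 = 0.1540;  S1 = (0.1540, 0.0000, 0.0342)
φ2=120.0°: virtual centre (-0.0387, 0.0670, -0.0985), radius l
S3 = (0.1585·cos240.0°, 0.1585·sin240.0°, -0.0174) = (-0.0792, -0.1372, -0.0174)
|S₂|²−|S₁|² = -0.0092;  |S₃|²−|S₁|² = 0.0005
[-0.3853 0.1340 -0.2654]·P = -0.0092;  [-0.4664 -0.2745 -0.1031]·P = 0.0005
Cramer: x(z) = 0.0146-0.5151z;  y(z) = -0.0267+0.4995z
quadratic in z: (1.5147)z²+(0.0485)z+(-0.1812)=0, √Δ=1.0489 → z ∈ {-0.3622, 0.3302}; z = -0.3622 (taking z<0)
x = 0.2011, y = -0.2076

(0.2011, -0.2076, -0.3622)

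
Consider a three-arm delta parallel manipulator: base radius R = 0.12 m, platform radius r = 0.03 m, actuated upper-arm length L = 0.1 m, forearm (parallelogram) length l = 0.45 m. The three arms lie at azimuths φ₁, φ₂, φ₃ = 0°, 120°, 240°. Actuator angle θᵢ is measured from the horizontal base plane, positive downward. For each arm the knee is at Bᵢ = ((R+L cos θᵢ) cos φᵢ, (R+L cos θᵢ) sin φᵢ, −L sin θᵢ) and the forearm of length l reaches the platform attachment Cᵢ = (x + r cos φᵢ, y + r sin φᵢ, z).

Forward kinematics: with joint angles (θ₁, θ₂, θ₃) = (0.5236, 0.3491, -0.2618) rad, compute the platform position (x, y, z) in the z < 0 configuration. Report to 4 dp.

O1 = (0.1766·cos0.0°, 0.1766·sin0.0°, -0.0500) = (0.1766, 0.0000, -0.0500)
O2 = (0.1840·cos120.0°, 0.1840·sin120.0°, -0.0342) = (-0.0920, 0.1593, -0.0342)
arm 3 at φ=240.0°: e+L cos θ3 = 0.1866;  O3 = (-0.0933, -0.1616, 0.0259)
eliminate P² terms by subtracting sphere 1 from 2 and 3
[-0.5372 0.3186 0.0316]·P = 0.0013;  [-0.5398 -0.3232 0.1518]·P = 0.0018
Cramer: x(z) = -0.0029+0.1695z;  y(z) = -0.0007+0.1865z
sphere 1 gives Az²+Bz+C=0 with A=1.0635, B=0.0389, C=-0.1678;  B²−4AC=0.7153;  roots -0.4159, 0.3793;  negative root z = -0.4159
x = -0.0734, y = -0.0783

(-0.0734, -0.0783, -0.4159)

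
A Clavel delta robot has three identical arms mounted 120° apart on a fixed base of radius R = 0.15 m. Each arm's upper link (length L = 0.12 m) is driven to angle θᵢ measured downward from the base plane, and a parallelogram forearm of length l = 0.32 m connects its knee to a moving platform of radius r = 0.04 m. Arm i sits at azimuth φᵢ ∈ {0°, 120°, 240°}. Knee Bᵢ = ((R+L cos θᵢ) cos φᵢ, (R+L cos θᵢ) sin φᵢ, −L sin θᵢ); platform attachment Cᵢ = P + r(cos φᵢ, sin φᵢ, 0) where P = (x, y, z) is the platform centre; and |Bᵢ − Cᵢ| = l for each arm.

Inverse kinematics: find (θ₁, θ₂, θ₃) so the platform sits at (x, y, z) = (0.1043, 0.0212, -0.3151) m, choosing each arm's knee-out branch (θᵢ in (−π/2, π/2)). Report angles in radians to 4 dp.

θ₁ = 0.1743, θ₂ = 0.9599, θ₃ = 1.1344

arm 1 (φ=0.0°): x'=0.1043, y'=0.0212
  A=0.0057, B=-0.3151, C=(l²−L²−A²−y'²−z²)/(2L)=-0.0490
  √(A²+B²)=0.3152;  θ1 = -1.5527+1.7270 ≈ 0.1743
rotate P by −φ2: (-0.0338, -0.1009, -0.3151)
  A cos θ + B sin θ = C:  0.1438·cos θ + -0.3151·sin θ = -0.1756
  √(A²+B²)=0.3464;  θ2 = -1.1427+2.1026 ≈ 0.9599
φ3=240.0° → target in arm frame (-0.0705, 0.0797)
  e−x'=0.1805;  (l²−L²−(e−x')²−y'²−z²)/2L = -0.2093
  √(A²+B²)=0.3631;  θ3 = -1.0506+2.1850 ≈ 1.1344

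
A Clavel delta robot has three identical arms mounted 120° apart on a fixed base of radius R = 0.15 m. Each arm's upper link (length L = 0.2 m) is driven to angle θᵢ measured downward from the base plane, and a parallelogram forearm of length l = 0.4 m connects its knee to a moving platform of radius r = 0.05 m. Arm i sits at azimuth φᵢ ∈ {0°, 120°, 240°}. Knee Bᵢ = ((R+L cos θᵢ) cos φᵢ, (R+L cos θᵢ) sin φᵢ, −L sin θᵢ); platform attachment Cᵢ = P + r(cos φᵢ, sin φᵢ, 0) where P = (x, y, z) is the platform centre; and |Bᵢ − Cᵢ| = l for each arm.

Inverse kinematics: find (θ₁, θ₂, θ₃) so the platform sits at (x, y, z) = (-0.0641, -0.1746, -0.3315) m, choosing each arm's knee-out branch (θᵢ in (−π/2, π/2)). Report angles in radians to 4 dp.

φ1=0.0° → target in arm frame (-0.0641, -0.1746)
  A=0.1641, B=-0.3315, C=(l²−L²−A²−y'²−z²)/(2L)=-0.1183
  √(A²+B²)=0.3699;  θ1 = -1.1111+1.8962 ≈ 0.7851
φ2=120.0° → target in arm frame (-0.1192, 0.1428)
  A=0.2192, B=-0.3315, C=(l²−L²−A²−y'²−z²)/(2L)=-0.1458
  γ=atan2(-0.3315,0.2192)=-0.9867;  ψ=arccos(-0.3669)=1.9464;  θ2=γ+ψ≈0.9598
arm 3 (φ=240.0°): x'=0.1833, y'=0.0318
  e−x'=-0.0833;  (l²−L²−(e−x')²−y'²−z²)/2L = 0.0054
  √(A²+B²)=0.3418;  θ3 = -1.8169+1.5550 ≈ -0.2619

θ₁ = 0.7851, θ₂ = 0.9598, θ₃ = -0.2619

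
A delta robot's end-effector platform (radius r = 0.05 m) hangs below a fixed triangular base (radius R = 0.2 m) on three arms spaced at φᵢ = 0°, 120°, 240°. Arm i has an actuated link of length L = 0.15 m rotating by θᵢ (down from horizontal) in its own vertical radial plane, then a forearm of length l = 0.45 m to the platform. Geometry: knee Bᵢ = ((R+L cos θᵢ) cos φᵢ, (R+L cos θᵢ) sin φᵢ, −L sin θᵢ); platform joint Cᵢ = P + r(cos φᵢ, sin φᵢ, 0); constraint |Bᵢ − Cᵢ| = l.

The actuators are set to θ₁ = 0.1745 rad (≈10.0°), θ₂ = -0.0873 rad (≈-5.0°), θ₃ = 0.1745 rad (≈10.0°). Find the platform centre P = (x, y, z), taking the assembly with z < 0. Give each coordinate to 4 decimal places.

φ1=0.0°: virtual centre (0.2977, 0.0000, -0.0260), radius l
arm 2 at φ=120.0°: (R−r)+L cos θ2 = 0.2994;  centre 2 = (-0.1497, 0.2593, 0.0131)
φ3=240.0°: virtual centre (-0.1489, -0.2578, -0.0260), radius l
eliminate P² terms by subtracting sphere 1 from 2 and 3
plane₁₂: -0.8949x+0.5186y+0.0782z = 0.0005
det = 0.9247;  x = -0.0003+0.0436z,  y = 0.0005+-0.0756z
quadratic in z: (1.0076)z²+(0.0260)z+(-0.1130)=0, √Δ=0.6754 → z ∈ {-0.3481, 0.3222}; z = -0.3481 (taking z<0)
x = -0.0155, y = 0.0268

(-0.0155, 0.0268, -0.3481)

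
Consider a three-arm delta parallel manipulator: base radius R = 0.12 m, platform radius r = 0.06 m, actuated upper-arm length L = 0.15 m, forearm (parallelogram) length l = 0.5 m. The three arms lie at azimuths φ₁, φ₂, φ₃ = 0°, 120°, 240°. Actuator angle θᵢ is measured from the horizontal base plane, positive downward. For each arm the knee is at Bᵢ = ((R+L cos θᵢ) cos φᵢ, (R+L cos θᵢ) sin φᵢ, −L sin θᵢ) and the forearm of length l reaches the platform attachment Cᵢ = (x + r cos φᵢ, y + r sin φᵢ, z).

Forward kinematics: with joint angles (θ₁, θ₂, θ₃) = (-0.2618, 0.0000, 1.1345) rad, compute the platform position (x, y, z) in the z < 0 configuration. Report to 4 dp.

(0.1875, 0.2354, -0.4020)

centre 1 = (0.2049·cos0.0°, 0.2049·sin0.0°, 0.0388) = (0.2049, 0.0000, 0.0388)
φ2=120.0°: virtual centre (-0.1050, 0.1819, 0.0000), radius l
centre 3 = (0.1234·cos240.0°, 0.1234·sin240.0°, -0.1359) = (-0.0617, -0.1069, -0.1359)
subtract pairs → two planes through P
linear system: -0.6198x+0.3637y = 0.0006−-0.0776z; -0.5332x+-0.2137y = -0.0098−-0.3495z
det = 0.3264;  x = 0.0105+-0.4404z,  y = 0.0196+-0.5369z
into |P−centre ₁|² = l²: 1.4822z² + 0.0725z + -0.2103 = 0;  Δ = 1.2522;  z = -0.4020 or 0.3530 → z<0 root = -0.4020
x = 0.1875, y = 0.2354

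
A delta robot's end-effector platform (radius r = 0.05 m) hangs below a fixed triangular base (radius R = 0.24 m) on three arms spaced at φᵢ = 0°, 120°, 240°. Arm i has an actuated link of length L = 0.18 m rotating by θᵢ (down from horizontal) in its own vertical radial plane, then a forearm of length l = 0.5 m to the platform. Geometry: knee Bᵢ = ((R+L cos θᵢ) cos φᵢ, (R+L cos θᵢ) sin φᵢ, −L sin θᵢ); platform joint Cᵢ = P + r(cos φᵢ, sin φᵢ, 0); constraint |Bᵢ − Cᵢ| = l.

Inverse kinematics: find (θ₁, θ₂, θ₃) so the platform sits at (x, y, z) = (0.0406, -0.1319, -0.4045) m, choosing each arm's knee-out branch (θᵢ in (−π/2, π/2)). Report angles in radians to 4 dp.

φ1=0.0° → target in arm frame (0.0406, -0.1319)
  A=0.1494, B=-0.4045, C=(l²−L²−A²−y'²−z²)/(2L)=0.0396
  √(A²+B²)=0.4312;  θ1 = -1.2170+1.4788 ≈ 0.2618
arm 2 (φ=120.0°): x'=-0.1345, y'=0.0308
  A=0.3245, B=-0.4045, C=(l²−L²−A²−y'²−z²)/(2L)=-0.1452
  √(A²+B²)=0.5186;  θ2 = -0.8947+1.8547 ≈ 0.9600
φ3=240.0° → target in arm frame (0.0939, 0.1011)
  e−x'=0.0961;  (l²−L²−(e−x')²−y'²−z²)/2L = 0.0959
  √(A²+B²)=0.4158;  θ3 = -1.3376+1.3380 ≈ 0.0004

θ₁ = 0.2618, θ₂ = 0.9600, θ₃ = 0.0004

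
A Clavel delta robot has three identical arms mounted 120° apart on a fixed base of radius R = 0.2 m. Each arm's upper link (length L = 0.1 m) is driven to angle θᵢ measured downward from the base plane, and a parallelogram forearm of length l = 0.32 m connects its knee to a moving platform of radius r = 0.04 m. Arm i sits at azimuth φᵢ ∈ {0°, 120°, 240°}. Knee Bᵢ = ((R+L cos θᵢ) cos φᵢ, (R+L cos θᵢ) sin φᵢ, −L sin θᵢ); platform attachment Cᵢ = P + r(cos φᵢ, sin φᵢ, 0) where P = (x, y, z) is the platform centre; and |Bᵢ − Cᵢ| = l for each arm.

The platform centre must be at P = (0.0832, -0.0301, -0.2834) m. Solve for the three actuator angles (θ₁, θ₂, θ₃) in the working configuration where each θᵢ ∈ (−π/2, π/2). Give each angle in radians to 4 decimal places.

rotate P by −φ1: (0.0832, -0.0301, -0.2834)
  A cos θ + B sin θ = C:  0.0768·cos θ + -0.2834·sin θ = 0.0264
  γ=atan2(-0.2834,0.0768)=-1.3062;  ψ=arccos(0.0899)=1.4808;  θ1=γ+ψ≈0.1746
φ2=120.0° → target in arm frame (-0.0677, -0.0570)
  A=0.2277, B=-0.2834, C=(l²−L²−A²−y'²−z²)/(2L)=-0.2150
  θ2 = atan2(B,A) + arccos(C/0.3635) = 1.3096
rotate P by −φ3: (-0.0155, 0.0871, -0.2834)
  e−x'=0.1755;  (l²−L²−(e−x')²−y'²−z²)/2L = -0.1316
  γ=atan2(-0.2834,0.1755)=-1.0162;  ψ=arccos(-0.3947)=1.9765;  θ3=γ+ψ≈0.9603

θ₁ = 0.1746, θ₂ = 1.3096, θ₃ = 0.9603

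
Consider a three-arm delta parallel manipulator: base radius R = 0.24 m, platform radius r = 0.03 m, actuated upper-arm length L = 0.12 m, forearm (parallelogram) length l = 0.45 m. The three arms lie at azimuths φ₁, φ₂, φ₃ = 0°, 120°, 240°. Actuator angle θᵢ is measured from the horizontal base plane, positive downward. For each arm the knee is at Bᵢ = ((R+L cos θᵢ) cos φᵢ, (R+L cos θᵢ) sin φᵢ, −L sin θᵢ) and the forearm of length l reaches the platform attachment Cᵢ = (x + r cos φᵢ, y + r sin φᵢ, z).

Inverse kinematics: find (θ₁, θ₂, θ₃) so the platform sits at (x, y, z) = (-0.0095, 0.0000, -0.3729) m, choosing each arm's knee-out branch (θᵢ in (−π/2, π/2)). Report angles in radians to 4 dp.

θ₁ = 0.5237, θ₂ = 0.4361, θ₃ = 0.4361

arm 1 (φ=0.0°): x'=-0.0095, y'=0.0000
  A cos θ + B sin θ = C:  0.2195·cos θ + -0.3729·sin θ = 0.0036
  γ=atan2(-0.3729,0.2195)=-1.0388;  ψ=arccos(0.0083)=1.5625;  θ1=γ+ψ≈0.5237
arm 2 (φ=120.0°): x'=0.0047, y'=0.0082
  A=0.2052, B=-0.3729, C=(l²−L²−A²−y'²−z²)/(2L)=0.0285
  √(A²+B²)=0.4257;  θ2 = -1.0676+1.5037 ≈ 0.4361
rotate P by −φ3: (0.0048, -0.0082, -0.3729)
  A cos θ + B sin θ = C:  0.2052·cos θ + -0.3729·sin θ = 0.0285
  γ=atan2(-0.3729,0.2052)=-1.0676;  ψ=arccos(0.0671)=1.5037;  θ3=γ+ψ≈0.4361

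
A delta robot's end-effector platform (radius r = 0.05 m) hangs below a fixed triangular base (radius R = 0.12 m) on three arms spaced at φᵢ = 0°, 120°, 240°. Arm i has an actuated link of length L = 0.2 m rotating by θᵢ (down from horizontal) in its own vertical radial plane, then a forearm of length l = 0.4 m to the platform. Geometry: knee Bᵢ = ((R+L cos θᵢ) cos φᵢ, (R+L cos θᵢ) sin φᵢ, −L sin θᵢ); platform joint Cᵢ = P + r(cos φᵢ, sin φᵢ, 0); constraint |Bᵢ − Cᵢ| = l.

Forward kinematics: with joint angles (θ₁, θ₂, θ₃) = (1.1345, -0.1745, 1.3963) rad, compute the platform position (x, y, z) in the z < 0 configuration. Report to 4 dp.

(-0.0762, 0.2743, -0.3588)

arm 1 at φ=0.0°: e+L cos θ1 = 0.1545;  centre 1 = (0.1545, 0.0000, -0.1813)
centre 2 = (0.2670·cos120.0°, 0.2670·sin120.0°, 0.0347) = (-0.1335, 0.2312, 0.0347)
centre 3 = (0.1047·cos240.0°, 0.1047·sin240.0°, -0.1970) = (-0.0524, -0.0907, -0.1970)
eliminate P² terms by subtracting sphere 1 from 2 and 3
[-0.5760 0.4624 0.4320]·P = 0.0157;  [-0.4138 -0.1814 -0.0314]·P = -0.0070
Cramer: x(z) = 0.0012+0.2158z;  y(z) = 0.0356-0.6654z
into |P−centre ₁|² = l²: 1.4893z² + 0.2490z + -0.1024 = 0;  Δ = 0.6719;  z = -0.3588 or 0.1916 → z<0 root = -0.3588
x = -0.0762, y = 0.2743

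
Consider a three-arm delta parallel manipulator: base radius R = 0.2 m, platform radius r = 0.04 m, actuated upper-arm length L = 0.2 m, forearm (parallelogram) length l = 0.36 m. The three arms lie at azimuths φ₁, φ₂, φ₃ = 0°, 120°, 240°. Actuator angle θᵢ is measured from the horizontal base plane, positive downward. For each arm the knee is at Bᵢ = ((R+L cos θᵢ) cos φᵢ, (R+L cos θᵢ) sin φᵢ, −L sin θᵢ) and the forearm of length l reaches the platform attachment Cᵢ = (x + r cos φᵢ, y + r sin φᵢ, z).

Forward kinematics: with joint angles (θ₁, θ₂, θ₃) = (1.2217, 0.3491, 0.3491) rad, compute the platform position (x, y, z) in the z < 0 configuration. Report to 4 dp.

(-0.1245, 0.0000, -0.2591)

φ1=0.0°: virtual centre (0.2284, 0.0000, -0.1879), radius l
centre 2 = (0.3479·cos120.0°, 0.3479·sin120.0°, -0.0684) = (-0.1740, 0.3013, -0.0684)
φ3=240.0°: virtual centre (-0.1740, -0.3013, -0.0684), radius l
|centre ₂|²−|centre ₁|² = 0.0382;  |centre ₃|²−|centre ₁|² = 0.0382
linear system: -0.8048x+0.6026y = 0.0382−0.2391z; -0.8048x+-0.6026y = 0.0382−0.2391z
det = 0.9700;  x = -0.0475+0.2970z,  y = 0.0000+0.0000z
into |P−centre ₁|² = l²: 1.0882z² + 0.2119z + -0.0181 = 0;  Δ = 0.1239;  z = -0.2591 or 0.0643 → z<0 root = -0.2591
x = -0.1245, y = 0.0000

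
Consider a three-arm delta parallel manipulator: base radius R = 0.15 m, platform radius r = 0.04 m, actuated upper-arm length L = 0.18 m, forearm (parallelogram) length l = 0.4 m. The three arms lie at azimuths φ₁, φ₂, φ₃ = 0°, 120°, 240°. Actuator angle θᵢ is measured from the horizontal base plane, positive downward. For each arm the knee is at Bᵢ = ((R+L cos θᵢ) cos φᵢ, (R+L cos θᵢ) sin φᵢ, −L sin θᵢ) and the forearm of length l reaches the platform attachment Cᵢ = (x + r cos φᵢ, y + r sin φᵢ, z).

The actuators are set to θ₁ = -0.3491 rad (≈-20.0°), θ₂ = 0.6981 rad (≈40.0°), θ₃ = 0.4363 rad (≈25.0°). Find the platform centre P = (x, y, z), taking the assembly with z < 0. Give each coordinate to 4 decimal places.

(0.1233, -0.0364, -0.3050)

φ1=0.0°: virtual centre (0.2791, 0.0000, 0.0616), radius l
centre 2 = (0.2479·cos120.0°, 0.2479·sin120.0°, -0.1157) = (-0.1239, 0.2147, -0.1157)
φ3=240.0°: virtual centre (-0.1366, -0.2365, -0.0761), radius l
subtract pairs → two planes through P
[-0.8062 0.4294 -0.3545]·P = -0.0069;  [-0.8314 -0.4731 -0.2753]·P = -0.0013
Cramer: x(z) = 0.0052-0.3872z;  y(z) = -0.0063+0.0987z
into |P−centre ₁|² = l²: 1.1597z² + 0.0878z + -0.0811 = 0;  Δ = 0.3840;  z = -0.3050 or 0.2293 → z<0 root = -0.3050
x = 0.1233, y = -0.0364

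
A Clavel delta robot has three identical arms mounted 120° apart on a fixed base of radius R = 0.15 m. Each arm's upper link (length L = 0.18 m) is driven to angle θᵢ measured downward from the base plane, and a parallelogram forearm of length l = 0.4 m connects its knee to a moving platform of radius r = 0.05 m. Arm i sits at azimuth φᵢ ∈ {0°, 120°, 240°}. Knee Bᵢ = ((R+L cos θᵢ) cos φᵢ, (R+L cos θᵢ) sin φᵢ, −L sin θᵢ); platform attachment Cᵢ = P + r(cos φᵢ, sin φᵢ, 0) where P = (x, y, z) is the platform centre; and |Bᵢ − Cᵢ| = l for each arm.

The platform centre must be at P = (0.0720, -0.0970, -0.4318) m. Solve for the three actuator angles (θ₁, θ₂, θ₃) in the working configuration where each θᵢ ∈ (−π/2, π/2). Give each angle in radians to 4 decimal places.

θ₁ = 0.5240, θ₂ = 1.1347, θ₃ = 0.6110

arm 1 (φ=0.0°): x'=0.0720, y'=-0.0970
  A cos θ + B sin θ = C:  0.0280·cos θ + -0.4318·sin θ = -0.1918
  θ1 = atan2(B,A) + arccos(C/0.4327) = 0.5240
rotate P by −φ2: (-0.1200, -0.0139, -0.4318)
  A cos θ + B sin θ = C:  0.2200·cos θ + -0.4318·sin θ = -0.2985
  γ=atan2(-0.4318,0.2200)=-1.0996;  ψ=arccos(-0.6159)=2.2343;  θ2=γ+ψ≈1.1347
rotate P by −φ3: (0.0480, 0.1109, -0.4318)
  A cos θ + B sin θ = C:  0.0520·cos θ + -0.4318·sin θ = -0.2051
  θ3 = atan2(B,A) + arccos(C/0.4349) = 0.6110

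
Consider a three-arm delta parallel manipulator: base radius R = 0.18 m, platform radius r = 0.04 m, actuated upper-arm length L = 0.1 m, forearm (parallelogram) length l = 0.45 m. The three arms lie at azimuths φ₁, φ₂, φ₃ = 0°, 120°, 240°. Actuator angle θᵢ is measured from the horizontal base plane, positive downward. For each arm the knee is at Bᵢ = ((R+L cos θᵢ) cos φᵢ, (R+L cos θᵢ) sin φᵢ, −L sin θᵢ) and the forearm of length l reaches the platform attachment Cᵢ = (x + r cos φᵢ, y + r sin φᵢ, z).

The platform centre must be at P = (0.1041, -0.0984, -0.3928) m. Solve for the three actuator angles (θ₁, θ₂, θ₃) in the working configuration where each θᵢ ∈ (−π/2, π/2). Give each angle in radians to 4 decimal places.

rotate P by −φ1: (0.1041, -0.0984, -0.3928)
  e−x'=0.0359;  (l²−L²−(e−x')²−y'²−z²)/2L = 0.1362
  γ=atan2(-0.3928,0.0359)=-1.4797;  ψ=arccos(0.3453)=1.2183;  θ1=γ+ψ≈-0.2614
φ2=120.0° → target in arm frame (-0.1373, -0.0410)
  A=0.2773, B=-0.3928, C=(l²−L²−A²−y'²−z²)/(2L)=-0.2017
  θ2 = atan2(B,A) + arccos(C/0.4808) = 1.0476
φ3=240.0° → target in arm frame (0.0332, 0.1394)
  A cos θ + B sin θ = C:  0.1068·cos θ + -0.3928·sin θ = 0.0369
  γ=atan2(-0.3928,0.1068)=-1.3052;  ψ=arccos(0.0906)=1.4801;  θ3=γ+ψ≈0.1748

θ₁ = -0.2614, θ₂ = 1.0476, θ₃ = 0.1748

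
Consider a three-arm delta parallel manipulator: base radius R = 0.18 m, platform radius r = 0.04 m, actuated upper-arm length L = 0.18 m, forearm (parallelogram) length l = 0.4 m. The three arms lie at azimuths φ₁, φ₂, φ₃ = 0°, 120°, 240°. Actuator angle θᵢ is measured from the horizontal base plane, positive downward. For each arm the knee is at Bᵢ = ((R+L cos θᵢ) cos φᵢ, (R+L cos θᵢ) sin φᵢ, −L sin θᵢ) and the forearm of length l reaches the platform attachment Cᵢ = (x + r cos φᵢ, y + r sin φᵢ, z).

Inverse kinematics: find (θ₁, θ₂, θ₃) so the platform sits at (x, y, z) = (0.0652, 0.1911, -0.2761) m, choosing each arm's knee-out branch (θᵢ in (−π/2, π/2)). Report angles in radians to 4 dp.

arm 1 (φ=0.0°): x'=0.0652, y'=0.1911
  e−x'=0.0748;  (l²−L²−(e−x')²−y'²−z²)/2L = 0.0257
  √(A²+B²)=0.2861;  θ1 = -1.3062+1.4808 ≈ 0.1746
φ2=120.0° → target in arm frame (0.1329, -0.1520)
  A=0.0071, B=-0.2761, C=(l²−L²−A²−y'²−z²)/(2L)=0.0784
  √(A²+B²)=0.2762;  θ2 = -1.5451+1.2831 ≈ -0.2620
φ3=240.0° → target in arm frame (-0.1981, -0.0391)
  A cos θ + B sin θ = C:  0.3381·cos θ + -0.2761·sin θ = -0.1791
  θ3 = atan2(B,A) + arccos(C/0.4365) = 1.3087

θ₁ = 0.1746, θ₂ = -0.2620, θ₃ = 1.3087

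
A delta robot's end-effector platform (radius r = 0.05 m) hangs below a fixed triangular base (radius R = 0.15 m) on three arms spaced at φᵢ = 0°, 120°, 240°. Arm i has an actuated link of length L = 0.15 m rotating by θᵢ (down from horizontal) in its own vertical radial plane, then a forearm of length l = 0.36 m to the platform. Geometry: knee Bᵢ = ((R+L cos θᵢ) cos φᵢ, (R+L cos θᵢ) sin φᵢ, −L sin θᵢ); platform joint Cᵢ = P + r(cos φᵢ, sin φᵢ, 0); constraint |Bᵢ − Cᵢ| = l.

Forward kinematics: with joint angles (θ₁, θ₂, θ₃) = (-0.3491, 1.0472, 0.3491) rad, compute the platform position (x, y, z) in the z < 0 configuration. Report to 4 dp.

(0.1321, -0.0914, -0.2795)

arm 1 at φ=0.0°: e+L cos θ1 = 0.2410;  centre 1 = (0.2410, 0.0000, 0.0513)
arm 2 at φ=120.0°: e+L cos θ2 = 0.1750;  centre 2 = (-0.0875, 0.1516, -0.1299)
arm 3 at φ=240.0°: e+L cos θ3 = 0.2410;  centre 3 = (-0.1205, -0.2087, -0.0513)
subtract pairs → two planes through P
[-0.6569 0.3031 -0.3624]·P = -0.0132;  [-0.7229 -0.4173 -0.2052]·P = 0.0000
det = 0.4933;  x = 0.0112+-0.4328z,  y = -0.0193+0.2578z
into |P−centre ₁|² = l²: 1.2537z² + 0.0863z + -0.0738 = 0;  Δ = 0.3775;  z = -0.2795 or 0.2106 → z<0 root = -0.2795
x = 0.1321, y = -0.0914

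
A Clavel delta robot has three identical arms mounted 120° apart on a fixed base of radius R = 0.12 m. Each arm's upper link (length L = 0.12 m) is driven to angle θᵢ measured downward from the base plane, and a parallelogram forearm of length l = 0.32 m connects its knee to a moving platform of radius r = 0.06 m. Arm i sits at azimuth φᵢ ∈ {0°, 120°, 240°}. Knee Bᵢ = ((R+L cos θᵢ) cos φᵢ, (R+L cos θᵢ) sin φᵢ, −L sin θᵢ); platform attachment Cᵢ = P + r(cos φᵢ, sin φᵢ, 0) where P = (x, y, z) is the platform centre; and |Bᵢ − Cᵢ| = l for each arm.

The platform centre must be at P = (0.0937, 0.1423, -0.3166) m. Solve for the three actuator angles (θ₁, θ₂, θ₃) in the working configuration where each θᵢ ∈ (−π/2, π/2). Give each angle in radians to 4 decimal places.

θ₁ = 0.3495, θ₂ = 0.4367, θ₃ = 1.3968

φ1=0.0° → target in arm frame (0.0937, 0.1423)
  e−x'=-0.0337;  (l²−L²−(e−x')²−y'²−z²)/2L = -0.1401
  θ1 = atan2(B,A) + arccos(C/0.3184) = 0.3495
arm 2 (φ=120.0°): x'=0.0764, y'=-0.1523
  e−x'=-0.0164;  (l²−L²−(e−x')²−y'²−z²)/2L = -0.1487
  θ2 = atan2(B,A) + arccos(C/0.3170) = 0.4367
φ3=240.0° → target in arm frame (-0.1701, 0.0100)
  e−x'=0.2301;  (l²−L²−(e−x')²−y'²−z²)/2L = -0.2720
  √(A²+B²)=0.3914;  θ3 = -0.9423+2.3391 ≈ 1.3968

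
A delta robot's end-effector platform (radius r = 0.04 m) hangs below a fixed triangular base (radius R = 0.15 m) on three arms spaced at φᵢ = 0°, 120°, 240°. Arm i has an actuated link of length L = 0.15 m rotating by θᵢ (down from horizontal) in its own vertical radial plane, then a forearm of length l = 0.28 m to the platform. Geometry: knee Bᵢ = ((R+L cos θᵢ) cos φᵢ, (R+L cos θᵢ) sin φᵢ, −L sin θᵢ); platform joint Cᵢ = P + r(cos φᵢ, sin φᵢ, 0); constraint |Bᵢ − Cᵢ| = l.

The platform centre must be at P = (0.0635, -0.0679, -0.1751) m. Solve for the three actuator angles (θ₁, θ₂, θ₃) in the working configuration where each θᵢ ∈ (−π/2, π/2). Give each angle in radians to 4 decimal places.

θ₁ = -0.0871, θ₂ = 1.0474, θ₃ = 0.2616

φ1=0.0° → target in arm frame (0.0635, -0.0679)
  A cos θ + B sin θ = C:  0.0465·cos θ + -0.1751·sin θ = 0.0616
  √(A²+B²)=0.1812;  θ1 = -1.3112+1.2241 ≈ -0.0871
arm 2 (φ=120.0°): x'=-0.0906, y'=-0.0210
  A cos θ + B sin θ = C:  0.2006·cos θ + -0.1751·sin θ = -0.0514
  √(A²+B²)=0.2662;  θ2 = -0.7177+1.7651 ≈ 1.0474
arm 3 (φ=240.0°): x'=0.0271, y'=0.0889
  A=0.0829, B=-0.1751, C=(l²−L²−A²−y'²−z²)/(2L)=0.0348
  γ=atan2(-0.1751,0.0829)=-1.1284;  ψ=arccos(0.1798)=1.3900;  θ3=γ+ψ≈0.2616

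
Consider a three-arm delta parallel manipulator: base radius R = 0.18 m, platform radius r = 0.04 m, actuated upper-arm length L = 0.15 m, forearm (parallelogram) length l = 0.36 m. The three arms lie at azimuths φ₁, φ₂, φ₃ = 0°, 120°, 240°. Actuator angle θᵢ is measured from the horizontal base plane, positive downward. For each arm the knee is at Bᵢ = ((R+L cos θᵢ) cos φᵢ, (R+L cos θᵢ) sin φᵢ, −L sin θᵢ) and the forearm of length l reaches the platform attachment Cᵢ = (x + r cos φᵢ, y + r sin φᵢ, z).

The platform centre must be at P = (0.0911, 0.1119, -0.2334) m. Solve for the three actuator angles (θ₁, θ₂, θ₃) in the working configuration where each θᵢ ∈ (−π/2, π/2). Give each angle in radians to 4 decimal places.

θ₁ = -0.3487, θ₂ = 0.0001, θ₃ = 1.1348

rotate P by −φ1: (0.0911, 0.1119, -0.2334)
  A=0.0489, B=-0.2334, C=(l²−L²−A²−y'²−z²)/(2L)=0.1257
  √(A²+B²)=0.2385;  θ1 = -1.3643+1.0156 ≈ -0.3487
φ2=120.0° → target in arm frame (0.0514, -0.1348)
  e−x'=0.0886;  (l²−L²−(e−x')²−y'²−z²)/2L = 0.0886
  θ2 = atan2(B,A) + arccos(C/0.2497) = 0.0001
φ3=240.0° → target in arm frame (-0.1425, 0.0229)
  e−x'=0.2825;  (l²−L²−(e−x')²−y'²−z²)/2L = -0.0923
  √(A²+B²)=0.3664;  θ3 = -0.6906+1.8254 ≈ 1.1348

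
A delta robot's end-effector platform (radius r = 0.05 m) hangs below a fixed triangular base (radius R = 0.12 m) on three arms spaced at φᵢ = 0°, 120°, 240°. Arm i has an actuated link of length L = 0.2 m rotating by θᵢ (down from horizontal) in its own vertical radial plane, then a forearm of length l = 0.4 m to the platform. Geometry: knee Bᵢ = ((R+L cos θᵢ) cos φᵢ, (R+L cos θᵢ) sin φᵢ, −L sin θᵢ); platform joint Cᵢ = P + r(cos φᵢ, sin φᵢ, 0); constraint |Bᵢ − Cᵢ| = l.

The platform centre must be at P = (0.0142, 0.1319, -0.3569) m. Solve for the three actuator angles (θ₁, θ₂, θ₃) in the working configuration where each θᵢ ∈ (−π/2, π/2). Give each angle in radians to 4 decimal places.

θ₁ = 0.3493, θ₂ = 0.0002, θ₃ = 0.7856

arm 1 (φ=0.0°): x'=0.0142, y'=0.1319
  e−x'=0.0558;  (l²−L²−(e−x')²−y'²−z²)/2L = -0.0697
  θ1 = atan2(B,A) + arccos(C/0.3612) = 0.3493
rotate P by −φ2: (0.1071, -0.0782, -0.3569)
  e−x'=-0.0371;  (l²−L²−(e−x')²−y'²−z²)/2L = -0.0372
  γ=atan2(-0.3569,-0.0371)=-1.6745;  ψ=arccos(-0.1037)=1.6746;  θ2=γ+ψ≈0.0002
arm 3 (φ=240.0°): x'=-0.1213, y'=-0.0537
  A=0.1913, B=-0.3569, C=(l²−L²−A²−y'²−z²)/(2L)=-0.1172
  θ3 = atan2(B,A) + arccos(C/0.4049) = 0.7856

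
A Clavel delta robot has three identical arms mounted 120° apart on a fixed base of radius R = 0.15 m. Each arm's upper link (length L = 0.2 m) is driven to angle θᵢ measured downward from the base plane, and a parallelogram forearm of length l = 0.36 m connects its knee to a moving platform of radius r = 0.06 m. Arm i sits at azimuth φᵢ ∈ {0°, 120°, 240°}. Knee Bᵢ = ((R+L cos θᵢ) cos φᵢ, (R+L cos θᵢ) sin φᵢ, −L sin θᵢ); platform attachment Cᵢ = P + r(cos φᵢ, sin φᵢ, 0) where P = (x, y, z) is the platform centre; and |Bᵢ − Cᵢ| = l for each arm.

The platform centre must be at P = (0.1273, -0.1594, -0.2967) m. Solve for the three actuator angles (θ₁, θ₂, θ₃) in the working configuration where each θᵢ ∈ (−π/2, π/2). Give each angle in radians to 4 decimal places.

θ₁ = 0.0875, θ₂ = 1.3091, θ₃ = 0.3493

arm 1 (φ=0.0°): x'=0.1273, y'=-0.1594
  A=-0.0373, B=-0.2967, C=(l²−L²−A²−y'²−z²)/(2L)=-0.0631
  γ=atan2(-0.2967,-0.0373)=-1.6959;  ψ=arccos(-0.2109)=1.7833;  θ1=γ+ψ≈0.0875
φ2=120.0° → target in arm frame (-0.2017, -0.0305)
  A cos θ + B sin θ = C:  0.2917·cos θ + -0.2967·sin θ = -0.2111
  √(A²+B²)=0.4161;  θ2 = -0.7939+2.1030 ≈ 1.3091
φ3=240.0° → target in arm frame (0.0744, 0.1899)
  A=0.0156, B=-0.2967, C=(l²−L²−A²−y'²−z²)/(2L)=-0.0869
  γ=atan2(-0.2967,0.0156)=-1.5182;  ψ=arccos(-0.2924)=1.8676;  θ3=γ+ψ≈0.3493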